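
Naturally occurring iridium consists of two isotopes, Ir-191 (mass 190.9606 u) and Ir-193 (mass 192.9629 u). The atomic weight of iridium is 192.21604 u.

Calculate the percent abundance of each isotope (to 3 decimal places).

Let x be the fractional abundance of Ir-191; then Ir-193 has abundance 1 − x.
190.9606·x + 192.9629·(1 − x) = 192.21604
(190.9606 − 192.9629)·x = 192.21604 − 192.9629
x = -0.74686 / -2.0023 = 0.37300 → 37.300% Ir-191, 62.700% Ir-193.

Ir-191: 37.300%, Ir-193: 62.700%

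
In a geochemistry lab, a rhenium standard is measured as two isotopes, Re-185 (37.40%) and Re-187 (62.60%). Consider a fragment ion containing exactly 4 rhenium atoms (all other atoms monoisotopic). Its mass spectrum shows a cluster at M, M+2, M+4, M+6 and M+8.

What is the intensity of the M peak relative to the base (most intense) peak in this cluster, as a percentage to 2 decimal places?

(0.3740 + 0.6260)^4 gives M 0.0196, M+2 0.1310, M+4 0.3289, M+6 0.3670, M+8 0.1536; the largest is M+6.
P(M+6) = C(4,3) × 0.3740^1 × 0.6260^3 = 4 × 0.3740 × 0.24531438 = 0.366990 (base)
P(M) = C(4,0) × 0.3740^4 × 0.6260^0 = 1 × 0.0195653 × 1.0000 = 0.019565
Relative intensity = 0.019565 / 0.366990 × 100 = 5.33

5.33%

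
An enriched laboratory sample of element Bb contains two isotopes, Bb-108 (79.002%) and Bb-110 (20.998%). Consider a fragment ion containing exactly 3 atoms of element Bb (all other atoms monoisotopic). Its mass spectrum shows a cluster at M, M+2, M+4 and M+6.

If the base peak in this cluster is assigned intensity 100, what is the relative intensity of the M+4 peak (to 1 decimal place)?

21.2

(0.79002 + 0.20998)^3 gives M 0.4931, M+2 0.3932, M+4 0.1045, M+6 0.0093; the largest is M.
P(M) = C(3,0) × 0.79002^3 × 0.20998^0 = 1 × 0.49307645 × 1.0000 = 0.493076 (base)
P(M+4) = C(3,2) × 0.79002^1 × 0.20998^2 = 3 × 0.79002 × 0.0440916 = 0.104500
Relative intensity = 0.104500 / 0.493076 × 100 = 21.2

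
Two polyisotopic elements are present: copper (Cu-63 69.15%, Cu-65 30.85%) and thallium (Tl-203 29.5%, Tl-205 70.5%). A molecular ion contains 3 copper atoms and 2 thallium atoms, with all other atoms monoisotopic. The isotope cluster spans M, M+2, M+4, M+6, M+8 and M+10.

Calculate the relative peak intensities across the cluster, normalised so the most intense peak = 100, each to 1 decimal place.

Copper pattern (n=3): 0.33065611 : 0.44254842 : 0.19743483 : 0.02936064
Thallium pattern (n=2): 0.087025 : 0.41595 : 0.497025
Convolve the two distributions (both contribute in 2-u steps):
  M: 0.33065611×0.087025 = 0.028775
  M+2: 0.33065611×0.41595 + 0.44254842×0.087025 = 0.176049
  M+4: 0.33065611×0.497025 + 0.44254842×0.41595 + 0.19743483×0.087025 = 0.365604
  M+6: 0.44254842×0.497025 + 0.19743483×0.41595 + 0.02936064×0.087025 = 0.304636
  M+8: 0.19743483×0.497025 + 0.02936064×0.41595 = 0.110343
  M+10: 0.02936064×0.497025 = 0.014593
Scale to base peak (0.365604) = 100: 7.9 : 48.2 : 100.0 : 83.3 : 30.2 : 4.0

7.9 : 48.2 : 100.0 : 83.3 : 30.2 : 4.0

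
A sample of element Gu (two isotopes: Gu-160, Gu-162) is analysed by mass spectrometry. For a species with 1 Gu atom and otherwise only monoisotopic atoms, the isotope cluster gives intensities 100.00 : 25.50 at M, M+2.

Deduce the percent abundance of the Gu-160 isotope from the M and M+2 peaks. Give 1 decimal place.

Write p for the Gu-160 fraction. I(M+2)/I(M) = [C(1,1)·p^0·(1−p)] / p^1 = 1·(1−p)/p = 25.50/100.00 = 0.2550
(1−p)/p = 0.2550/1 = 0.2550  ⇒  p = 1/(1 + 0.2550) = 0.7968
Gu-160: 79.7%, Gu-162: 20.3%.

79.7%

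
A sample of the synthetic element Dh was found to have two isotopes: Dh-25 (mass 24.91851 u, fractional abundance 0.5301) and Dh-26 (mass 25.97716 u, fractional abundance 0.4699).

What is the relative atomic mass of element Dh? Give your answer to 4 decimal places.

Weight each isotope mass by its fractional abundance: 0.5301 × 24.91851 + 0.4699 × 25.97716
= 13.209302 + 12.206667 = 25.415969 u

25.4160 u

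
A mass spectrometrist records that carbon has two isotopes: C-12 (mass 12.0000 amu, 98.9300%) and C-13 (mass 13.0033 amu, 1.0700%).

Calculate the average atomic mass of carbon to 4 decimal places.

Ar = Σ fᵢ·mᵢ = 0.989300 × 12.0000 + 0.010700 × 13.0033
= 11.87160 + 0.13914 = 12.01074 amu

12.0107 amu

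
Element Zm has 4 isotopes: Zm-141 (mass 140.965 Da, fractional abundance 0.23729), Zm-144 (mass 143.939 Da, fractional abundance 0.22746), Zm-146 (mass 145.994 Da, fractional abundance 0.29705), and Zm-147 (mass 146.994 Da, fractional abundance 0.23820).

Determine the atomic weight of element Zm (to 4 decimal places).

144.5714 Da

Average mass = Σ (abundance × isotope mass) = 0.23729 × 140.965 + 0.22746 × 143.939 + 0.29705 × 145.994 + 0.23820 × 146.994
= 33.44958 + 32.74036 + 43.36752 + 35.01397 = 144.57143 Da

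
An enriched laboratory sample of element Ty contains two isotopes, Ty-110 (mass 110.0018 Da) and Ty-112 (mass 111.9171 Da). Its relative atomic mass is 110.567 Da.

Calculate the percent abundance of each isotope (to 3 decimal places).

Writing the weighted mean with unknown fraction x of Ty-110:
110.0018·x + 111.9171·(1 − x) = 110.567
(110.0018 − 111.9171)·x = 110.567 − 111.9171
x = -1.3501 / -1.9153 = 0.70490 → 70.490% Ty-110, 29.510% Ty-112.

Ty-110: 70.490%, Ty-112: 29.510%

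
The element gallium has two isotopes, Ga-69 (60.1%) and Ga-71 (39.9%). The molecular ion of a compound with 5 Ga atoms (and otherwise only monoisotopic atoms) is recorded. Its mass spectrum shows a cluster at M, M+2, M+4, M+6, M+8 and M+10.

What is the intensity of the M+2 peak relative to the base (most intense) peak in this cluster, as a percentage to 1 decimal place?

Term probabilities: M 0.0784, M+2 0.2603, M+4 0.3456, M+6 0.2294, M+8 0.0762, M+10 0.0101. Base peak = M+4.
P(M+4) = C(5,2) × 0.601^3 × 0.399^2 = 10 × 0.2170818 × 0.159201 = 0.345596 (base)
P(M+2) = C(5,1) × 0.601^4 × 0.399^1 = 5 × 0.13046616 × 0.3990 = 0.260280
Relative intensity = 0.260280 / 0.345596 × 100 = 75.3

75.3%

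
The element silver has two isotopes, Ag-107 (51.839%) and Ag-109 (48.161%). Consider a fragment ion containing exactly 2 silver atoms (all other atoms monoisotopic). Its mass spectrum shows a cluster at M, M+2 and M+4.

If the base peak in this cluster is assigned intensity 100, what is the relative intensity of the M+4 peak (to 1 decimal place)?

(0.51839 + 0.48161)^2 gives M 0.2687, M+2 0.4993, M+4 0.2319; the largest is M+2.
P(M+2) = C(2,1) × 0.51839^1 × 0.48161^1 = 2 × 0.51839 × 0.48161 = 0.499324 (base)
P(M+4) = C(2,2) × 0.51839^0 × 0.48161^2 = 1 × 1.0000 × 0.23194819 = 0.231948
Relative intensity = 0.231948 / 0.499324 × 100 = 46.5

46.5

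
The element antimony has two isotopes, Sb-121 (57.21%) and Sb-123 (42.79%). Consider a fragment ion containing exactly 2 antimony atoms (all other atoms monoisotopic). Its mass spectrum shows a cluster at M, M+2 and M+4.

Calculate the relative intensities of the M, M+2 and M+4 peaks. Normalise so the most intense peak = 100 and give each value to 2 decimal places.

Each Sb atom is independently Sb-121 (p = 0.5721) or Sb-123 (q = 0.4279); the cluster is the binomial expansion (p + q)^2.
P(M) = 0.5721^2 = 0.327298
P(M+2) = 2 × 0.5721^1 × 0.4279^1 = 0.489603
P(M+4) = 0.4279^2 = 0.183098
The M+2 peak is largest (0.489603); scaling to 100 gives 66.85 : 100.00 : 37.40.

66.85 : 100.00 : 37.40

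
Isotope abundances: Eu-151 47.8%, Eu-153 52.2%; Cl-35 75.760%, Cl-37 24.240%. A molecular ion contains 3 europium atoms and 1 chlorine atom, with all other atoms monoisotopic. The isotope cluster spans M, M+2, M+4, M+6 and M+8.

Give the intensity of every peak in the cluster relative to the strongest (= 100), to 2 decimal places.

21.62 : 77.74 : 100.00 : 52.90 : 9.01

Europium pattern (n=3): 0.10921535 : 0.35780594 : 0.39074206 : 0.14223665
Chlorine pattern (n=1): 0.7576 : 0.2424
Convolve the two distributions (both contribute in 2-u steps):
  M: 0.10921535×0.7576 = 0.082742
  M+2: 0.10921535×0.2424 + 0.35780594×0.7576 = 0.297548
  M+4: 0.35780594×0.2424 + 0.39074206×0.7576 = 0.382758
  M+6: 0.39074206×0.2424 + 0.14223665×0.7576 = 0.202474
  M+8: 0.14223665×0.2424 = 0.034478
Scale to base peak (0.382758) = 100: 21.62 : 77.74 : 100.00 : 52.90 : 9.01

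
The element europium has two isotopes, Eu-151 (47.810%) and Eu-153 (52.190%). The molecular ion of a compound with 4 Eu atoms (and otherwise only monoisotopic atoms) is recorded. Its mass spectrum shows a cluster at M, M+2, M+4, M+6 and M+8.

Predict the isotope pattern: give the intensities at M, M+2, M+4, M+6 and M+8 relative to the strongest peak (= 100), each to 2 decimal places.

Expanding (0.47810 + 0.52190)^4:
P(M) = 0.47810^4 = 0.052249
P(M+2) = 4 × 0.47810^3 × 0.52190^1 = 0.228141
P(M+4) = 6 × 0.47810^2 × 0.52190^2 = 0.373563
P(M+6) = 4 × 0.47810^1 × 0.52190^3 = 0.271857
P(M+8) = 0.52190^4 = 0.074191
The M+4 peak is largest (0.373563); scaling to 100 gives 13.99 : 61.07 : 100.00 : 72.77 : 19.86.

13.99 : 61.07 : 100.00 : 72.77 : 19.86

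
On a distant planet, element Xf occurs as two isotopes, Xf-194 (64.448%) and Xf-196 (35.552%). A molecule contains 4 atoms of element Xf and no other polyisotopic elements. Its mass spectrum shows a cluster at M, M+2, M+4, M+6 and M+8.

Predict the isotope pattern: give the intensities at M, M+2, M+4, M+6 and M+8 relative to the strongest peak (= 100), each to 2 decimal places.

45.32 : 100.00 : 82.75 : 30.43 : 4.20

The 4 Xf atoms are independent, so intensities follow the terms of (0.64448 + 0.35552)^4.
P(M) = 0.64448^4 = 0.172519
P(M+2) = 4 × 0.64448^3 × 0.35552^1 = 0.380673
P(M+4) = 6 × 0.64448^2 × 0.35552^2 = 0.314991
P(M+6) = 4 × 0.64448^1 × 0.35552^3 = 0.115841
P(M+8) = 0.35552^4 = 0.015976
The M+2 peak is largest (0.380673); scaling to 100 gives 45.32 : 100.00 : 82.75 : 30.43 : 4.20.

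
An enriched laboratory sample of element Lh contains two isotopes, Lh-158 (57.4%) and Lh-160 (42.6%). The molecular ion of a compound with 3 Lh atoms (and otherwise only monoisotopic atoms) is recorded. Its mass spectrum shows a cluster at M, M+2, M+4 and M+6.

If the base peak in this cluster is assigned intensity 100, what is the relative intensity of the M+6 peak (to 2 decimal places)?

18.36

(0.574 + 0.426)^3 gives M 0.1891, M+2 0.4211, M+4 0.3125, M+6 0.0773; the largest is M+2.
P(M+2) = C(3,1) × 0.574^2 × 0.426^1 = 3 × 0.329476 × 0.4260 = 0.421070 (base)
P(M+6) = C(3,3) × 0.574^0 × 0.426^3 = 1 × 1.0000 × 0.07730878 = 0.077309
Relative intensity = 0.077309 / 0.421070 × 100 = 18.36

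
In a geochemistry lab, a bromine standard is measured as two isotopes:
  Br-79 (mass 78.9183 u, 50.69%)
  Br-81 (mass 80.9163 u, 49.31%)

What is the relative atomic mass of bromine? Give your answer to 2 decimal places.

Weight each isotope mass by its fractional abundance: 0.5069 × 78.9183 + 0.4931 × 80.9163
= 40.00369 + 39.89983 = 79.90352 u

79.90 u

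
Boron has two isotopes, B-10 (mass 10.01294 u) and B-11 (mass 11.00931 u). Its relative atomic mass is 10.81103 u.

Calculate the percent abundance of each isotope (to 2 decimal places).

B-10: 19.90%, B-11: 80.10%

Let x be the fractional abundance of B-10; then B-11 has abundance 1 − x.
10.01294·x + 11.00931·(1 − x) = 10.81103
(10.01294 − 11.00931)·x = 10.81103 − 11.00931
x = -0.19828 / -0.99637 = 0.19900 → 19.90% B-10, 80.10% B-11.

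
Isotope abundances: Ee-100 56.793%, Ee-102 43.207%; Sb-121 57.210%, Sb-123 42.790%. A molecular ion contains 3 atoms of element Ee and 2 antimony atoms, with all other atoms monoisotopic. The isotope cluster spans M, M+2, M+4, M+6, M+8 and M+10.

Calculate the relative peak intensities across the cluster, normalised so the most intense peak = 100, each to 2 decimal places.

17.51 : 66.17 : 100.00 : 75.56 : 28.55 : 4.31

Element Ee pattern (n=3): 0.18318269 : 0.41808539 : 0.31807116 : 0.08066077
Antimony pattern (n=2): 0.32729841 : 0.48960318 : 0.18309841
Convolve the two distributions (both contribute in 2-u steps):
  M: 0.18318269×0.32729841 = 0.059955
  M+2: 0.18318269×0.48960318 + 0.41808539×0.32729841 = 0.226526
  M+4: 0.18318269×0.18309841 + 0.41808539×0.48960318 + 0.31807116×0.32729841 = 0.342341
  M+6: 0.41808539×0.18309841 + 0.31807116×0.48960318 + 0.08066077×0.32729841 = 0.258680
  M+8: 0.31807116×0.18309841 + 0.08066077×0.48960318 = 0.097730
  M+10: 0.08066077×0.18309841 = 0.014769
Scale to base peak (0.342341) = 100: 17.51 : 66.17 : 100.00 : 75.56 : 28.55 : 4.31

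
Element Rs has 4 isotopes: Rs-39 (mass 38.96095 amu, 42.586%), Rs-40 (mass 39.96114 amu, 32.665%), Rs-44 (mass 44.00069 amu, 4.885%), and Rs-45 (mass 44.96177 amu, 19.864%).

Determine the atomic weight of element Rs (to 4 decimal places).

40.7259 amu

The abundance-weighted mean is 0.42586 × 38.96095 + 0.32665 × 39.96114 + 0.04885 × 44.00069 + 0.19864 × 44.96177
= 16.591910 + 13.053306 + 2.149434 + 8.931206 = 40.725856 amu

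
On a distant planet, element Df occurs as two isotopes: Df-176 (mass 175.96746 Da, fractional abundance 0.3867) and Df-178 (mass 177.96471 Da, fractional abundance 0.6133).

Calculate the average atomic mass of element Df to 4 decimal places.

Ar = Σ fᵢ·mᵢ = 0.3867 × 175.96746 + 0.6133 × 177.96471
= 68.046617 + 109.145757 = 177.192374 Da

177.1924 Da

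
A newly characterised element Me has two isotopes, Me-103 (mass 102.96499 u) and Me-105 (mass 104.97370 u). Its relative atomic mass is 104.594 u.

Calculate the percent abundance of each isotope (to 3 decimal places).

Me-103: 18.903%, Me-105: 81.097%

With x = fraction of Me-103 (so Me-105 is 1 − x):
102.96499·x + 104.97370·(1 − x) = 104.594
(102.96499 − 104.97370)·x = 104.594 − 104.97370
x = -0.37970 / -2.00871 = 0.18903 → 18.903% Me-103, 81.097% Me-105.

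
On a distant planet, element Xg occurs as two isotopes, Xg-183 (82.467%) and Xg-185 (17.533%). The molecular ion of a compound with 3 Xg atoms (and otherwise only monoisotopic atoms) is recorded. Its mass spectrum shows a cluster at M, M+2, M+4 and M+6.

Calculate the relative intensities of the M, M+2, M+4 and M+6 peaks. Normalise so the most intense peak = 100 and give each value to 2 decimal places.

Each Xg atom is independently Xg-183 (p = 0.82467) or Xg-185 (q = 0.17533); the cluster is the binomial expansion (p + q)^3.
P(M) = 0.82467^3 = 0.560842
P(M+2) = 3 × 0.82467^2 × 0.17533^1 = 0.357716
P(M+4) = 3 × 0.82467^1 × 0.17533^2 = 0.076053
P(M+6) = 0.17533^3 = 0.005390
The M peak is largest (0.560842); scaling to 100 gives 100.00 : 63.78 : 13.56 : 0.96.

100.00 : 63.78 : 13.56 : 0.96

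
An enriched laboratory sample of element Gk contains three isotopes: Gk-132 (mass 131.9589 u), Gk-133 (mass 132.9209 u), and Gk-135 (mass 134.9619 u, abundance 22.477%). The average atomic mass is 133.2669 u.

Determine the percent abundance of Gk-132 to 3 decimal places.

11.721%

The remaining 77.523% is split between Gk-132 (fraction x) and Gk-133 (fraction 0.77523 − x).
Substituting: 131.9589x + 132.9209(0.77523 − x) = 102.931513737
(131.9589 − 132.9209)x = -0.11275557  ⇒  x = 0.11721, y = 0.65802
Gk-132: 11.721%, Gk-133: 65.802%.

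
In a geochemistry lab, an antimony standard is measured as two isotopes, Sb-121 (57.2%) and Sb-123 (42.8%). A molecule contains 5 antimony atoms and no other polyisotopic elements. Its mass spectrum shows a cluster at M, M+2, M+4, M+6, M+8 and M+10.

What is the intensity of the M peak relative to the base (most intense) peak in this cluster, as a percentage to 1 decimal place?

17.9%

(0.572 + 0.428)^5 gives M 0.0612, M+2 0.2291, M+4 0.3428, M+6 0.2565, M+8 0.0960, M+10 0.0144; the largest is M+4.
P(M+4) = C(5,2) × 0.572^3 × 0.428^2 = 10 × 0.18714925 × 0.183184 = 0.342827 (base)
P(M) = C(5,0) × 0.572^5 × 0.428^0 = 1 × 0.06123224 × 1.0000 = 0.061232
Relative intensity = 0.061232 / 0.342827 × 100 = 17.9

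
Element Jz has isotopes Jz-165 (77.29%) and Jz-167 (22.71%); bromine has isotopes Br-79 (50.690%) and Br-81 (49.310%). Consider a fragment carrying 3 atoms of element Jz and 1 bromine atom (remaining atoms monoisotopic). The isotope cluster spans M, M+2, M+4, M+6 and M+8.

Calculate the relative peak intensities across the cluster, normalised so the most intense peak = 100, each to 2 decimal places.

Element Jz pattern (n=3): 0.46171068 : 0.40699119 : 0.11958558 : 0.01171255
Bromine pattern (n=1): 0.5069 : 0.4931
Convolve the two distributions (both contribute in 2-u steps):
  M: 0.46171068×0.5069 = 0.234041
  M+2: 0.46171068×0.4931 + 0.40699119×0.5069 = 0.433973
  M+4: 0.40699119×0.4931 + 0.11958558×0.5069 = 0.261305
  M+6: 0.11958558×0.4931 + 0.01171255×0.5069 = 0.064905
  M+8: 0.01171255×0.4931 = 0.005775
Scale to base peak (0.433973) = 100: 53.93 : 100.00 : 60.21 : 14.96 : 1.33

53.93 : 100.00 : 60.21 : 14.96 : 1.33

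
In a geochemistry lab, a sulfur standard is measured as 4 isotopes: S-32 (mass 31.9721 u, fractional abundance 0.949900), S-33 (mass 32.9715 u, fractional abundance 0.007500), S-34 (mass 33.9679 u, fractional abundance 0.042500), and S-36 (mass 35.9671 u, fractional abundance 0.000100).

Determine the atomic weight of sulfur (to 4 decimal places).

32.0648 u

The abundance-weighted mean is 0.949900 × 31.9721 + 0.007500 × 32.9715 + 0.042500 × 33.9679 + 0.000100 × 35.9671
= 30.37030 + 0.24729 + 1.44364 + 0.00360 = 32.06483 u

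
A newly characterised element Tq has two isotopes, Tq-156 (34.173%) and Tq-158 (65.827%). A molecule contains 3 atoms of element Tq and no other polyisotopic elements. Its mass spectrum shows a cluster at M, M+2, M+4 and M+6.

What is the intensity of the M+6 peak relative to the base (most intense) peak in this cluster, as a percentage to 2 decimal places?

(0.34173 + 0.65827)^3 gives M 0.0399, M+2 0.2306, M+4 0.4442, M+6 0.2852; the largest is M+4.
P(M+4) = C(3,2) × 0.34173^1 × 0.65827^2 = 3 × 0.34173 × 0.43331939 = 0.444235 (base)
P(M+6) = C(3,3) × 0.34173^0 × 0.65827^3 = 1 × 1.0000 × 0.28524116 = 0.285241
Relative intensity = 0.285241 / 0.444235 × 100 = 64.21

64.21%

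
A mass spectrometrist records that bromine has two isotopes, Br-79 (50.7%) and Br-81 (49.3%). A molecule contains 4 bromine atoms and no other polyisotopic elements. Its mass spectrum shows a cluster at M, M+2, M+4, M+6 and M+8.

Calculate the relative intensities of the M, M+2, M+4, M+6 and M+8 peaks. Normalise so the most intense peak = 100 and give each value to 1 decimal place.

17.6 : 68.6 : 100.0 : 64.8 : 15.8

Each Br atom is independently Br-79 (p = 0.507) or Br-81 (q = 0.493); the cluster is the binomial expansion (p + q)^4.
P(M) = 0.507^4 = 0.066074
P(M+2) = 4 × 0.507^3 × 0.493^1 = 0.256999
P(M+4) = 6 × 0.507^2 × 0.493^2 = 0.374853
P(M+6) = 4 × 0.507^1 × 0.493^3 = 0.243001
P(M+8) = 0.493^4 = 0.059073
The M+4 peak is largest (0.374853); scaling to 100 gives 17.6 : 68.6 : 100.0 : 64.8 : 15.8.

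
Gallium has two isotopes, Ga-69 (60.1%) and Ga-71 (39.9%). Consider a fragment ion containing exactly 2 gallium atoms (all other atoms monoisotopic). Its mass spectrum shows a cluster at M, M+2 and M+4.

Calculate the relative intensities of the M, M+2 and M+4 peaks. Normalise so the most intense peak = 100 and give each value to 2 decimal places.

Expanding (0.601 + 0.399)^2:
P(M) = 0.601^2 = 0.361201
P(M+2) = 2 × 0.601^1 × 0.399^1 = 0.479598
P(M+4) = 0.399^2 = 0.159201
The M+2 peak is largest (0.479598); scaling to 100 gives 75.31 : 100.00 : 33.19.

75.31 : 100.00 : 33.19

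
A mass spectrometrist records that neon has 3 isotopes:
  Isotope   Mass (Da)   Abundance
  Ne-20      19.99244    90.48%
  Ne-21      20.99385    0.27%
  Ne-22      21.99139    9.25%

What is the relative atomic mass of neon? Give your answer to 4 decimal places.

20.1800 Da

Average mass = Σ (abundance × isotope mass) = 0.9048 × 19.99244 + 0.0027 × 20.99385 + 0.0925 × 21.99139
= 18.089160 + 0.056683 + 2.034204 = 20.180047 Da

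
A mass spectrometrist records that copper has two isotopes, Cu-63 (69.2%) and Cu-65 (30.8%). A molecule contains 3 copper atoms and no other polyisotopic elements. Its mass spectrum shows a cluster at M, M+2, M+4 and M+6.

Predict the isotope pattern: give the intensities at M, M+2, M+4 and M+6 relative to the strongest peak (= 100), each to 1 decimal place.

74.9 : 100.0 : 44.5 : 6.6

Each Cu atom is independently Cu-63 (p = 0.692) or Cu-65 (q = 0.308); the cluster is the binomial expansion (p + q)^3.
P(M) = 0.692^3 = 0.331374
P(M+2) = 3 × 0.692^2 × 0.308^1 = 0.442470
P(M+4) = 3 × 0.692^1 × 0.308^2 = 0.196938
P(M+6) = 0.308^3 = 0.029218
The M+2 peak is largest (0.442470); scaling to 100 gives 74.9 : 100.0 : 44.5 : 6.6.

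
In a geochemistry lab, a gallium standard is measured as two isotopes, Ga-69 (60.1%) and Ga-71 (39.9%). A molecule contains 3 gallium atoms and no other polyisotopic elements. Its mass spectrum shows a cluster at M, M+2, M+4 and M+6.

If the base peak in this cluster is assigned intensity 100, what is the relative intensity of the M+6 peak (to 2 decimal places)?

(0.601 + 0.399)^3 gives M 0.2171, M+2 0.4324, M+4 0.2870, M+6 0.0635; the largest is M+2.
P(M+2) = C(3,1) × 0.601^2 × 0.399^1 = 3 × 0.361201 × 0.3990 = 0.432358 (base)
P(M+6) = C(3,3) × 0.601^0 × 0.399^3 = 1 × 1.0000 × 0.0635212 = 0.063521
Relative intensity = 0.063521 / 0.432358 × 100 = 14.69

14.69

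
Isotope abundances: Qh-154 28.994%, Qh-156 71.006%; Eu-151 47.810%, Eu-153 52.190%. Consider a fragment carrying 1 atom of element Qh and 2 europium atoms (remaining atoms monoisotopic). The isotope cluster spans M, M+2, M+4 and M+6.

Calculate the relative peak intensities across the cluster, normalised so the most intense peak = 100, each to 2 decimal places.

Element Qh pattern (n=1): 0.28994 : 0.71006
Europium pattern (n=2): 0.22857961 : 0.49904078 : 0.27237961
Convolve the two distributions (both contribute in 2-u steps):
  M: 0.28994×0.22857961 = 0.066274
  M+2: 0.28994×0.49904078 + 0.71006×0.22857961 = 0.306997
  M+4: 0.28994×0.27237961 + 0.71006×0.49904078 = 0.433323
  M+6: 0.71006×0.27237961 = 0.193406
Scale to base peak (0.433323) = 100: 15.29 : 70.85 : 100.00 : 44.63

15.29 : 70.85 : 100.00 : 44.63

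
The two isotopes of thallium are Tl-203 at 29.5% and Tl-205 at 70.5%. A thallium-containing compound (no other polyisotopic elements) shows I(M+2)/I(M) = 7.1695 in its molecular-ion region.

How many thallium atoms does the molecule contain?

3

With n Tl atoms, P(M+2)/P(M) = C(n,1)·p^(n−1)q / p^n = n·q/p = n · 0.705/0.295.
n = 7.1695 × 0.295/0.705 = 3.00 ≈ 3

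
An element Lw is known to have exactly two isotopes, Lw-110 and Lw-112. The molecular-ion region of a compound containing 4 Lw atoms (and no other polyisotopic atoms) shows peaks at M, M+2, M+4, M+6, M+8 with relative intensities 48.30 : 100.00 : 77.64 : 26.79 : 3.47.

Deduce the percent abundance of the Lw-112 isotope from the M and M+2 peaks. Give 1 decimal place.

If p is the fraction of Lw that is Lw-110, then I(M+2)/I(M) = [C(4,1)·p^3·(1−p)] / p^4 = 4·(1−p)/p = 100.00/48.30 = 2.0704
(1−p)/p = 2.0704/4 = 0.5176  ⇒  p = 1/(1 + 0.5176) = 0.6589
Lw-110: 65.9%, Lw-112: 34.1%.

34.1%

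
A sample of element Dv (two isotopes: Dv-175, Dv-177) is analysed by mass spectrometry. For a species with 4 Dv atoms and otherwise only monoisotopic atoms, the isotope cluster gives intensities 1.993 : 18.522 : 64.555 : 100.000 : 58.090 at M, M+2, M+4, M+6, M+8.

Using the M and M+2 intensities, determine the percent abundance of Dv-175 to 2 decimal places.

Let p = fractional abundance of Dv-175. I(M+2)/I(M) = [C(4,1)·p^3·(1−p)] / p^4 = 4·(1−p)/p = 18.522/1.993 = 9.2935
(1−p)/p = 9.2935/4 = 2.3234  ⇒  p = 1/(1 + 2.3234) = 0.3009
Dv-175: 30.09%, Dv-177: 69.91%.

30.09%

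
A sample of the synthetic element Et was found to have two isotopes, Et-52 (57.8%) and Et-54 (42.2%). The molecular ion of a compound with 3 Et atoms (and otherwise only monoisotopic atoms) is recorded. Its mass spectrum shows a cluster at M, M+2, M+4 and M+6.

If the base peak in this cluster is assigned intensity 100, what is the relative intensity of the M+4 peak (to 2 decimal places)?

Binomial terms of (0.578 + 0.422)^3: M 0.1931, M+2 0.4230, M+4 0.3088, M+6 0.0752 → M+2 is the base peak.
P(M+2) = C(3,1) × 0.578^2 × 0.422^1 = 3 × 0.334084 × 0.4220 = 0.422950 (base)
P(M+4) = C(3,2) × 0.578^1 × 0.422^2 = 3 × 0.5780 × 0.178084 = 0.308798
Relative intensity = 0.308798 / 0.422950 × 100 = 73.01

73.01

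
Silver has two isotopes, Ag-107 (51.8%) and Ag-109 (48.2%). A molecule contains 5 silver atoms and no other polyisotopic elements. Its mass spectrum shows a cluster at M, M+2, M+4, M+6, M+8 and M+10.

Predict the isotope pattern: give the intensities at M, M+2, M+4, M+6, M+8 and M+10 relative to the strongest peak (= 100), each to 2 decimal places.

11.55 : 53.73 : 100.00 : 93.05 : 43.29 : 8.06

Expanding (0.518 + 0.482)^5:
P(M) = 0.518^5 = 0.037295
P(M+2) = 5 × 0.518^4 × 0.482^1 = 0.173515
P(M+4) = 10 × 0.518^3 × 0.482^2 = 0.322911
P(M+6) = 10 × 0.518^2 × 0.482^3 = 0.300470
P(M+8) = 5 × 0.518^1 × 0.482^4 = 0.139794
P(M+10) = 0.482^5 = 0.026016
The M+4 peak is largest (0.322911); scaling to 100 gives 11.55 : 53.73 : 100.00 : 93.05 : 43.29 : 8.06.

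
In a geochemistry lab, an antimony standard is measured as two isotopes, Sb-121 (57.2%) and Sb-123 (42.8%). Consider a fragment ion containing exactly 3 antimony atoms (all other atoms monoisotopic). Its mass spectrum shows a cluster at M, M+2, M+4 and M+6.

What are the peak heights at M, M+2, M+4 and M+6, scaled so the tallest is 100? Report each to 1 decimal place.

44.5 : 100.0 : 74.8 : 18.7

Each Sb atom is independently Sb-121 (p = 0.572) or Sb-123 (q = 0.428); the cluster is the binomial expansion (p + q)^3.
P(M) = 0.572^3 = 0.187149
P(M+2) = 3 × 0.572^2 × 0.428^1 = 0.420104
P(M+4) = 3 × 0.572^1 × 0.428^2 = 0.314344
P(M+6) = 0.428^3 = 0.078403
The M+2 peak is largest (0.420104); scaling to 100 gives 44.5 : 100.0 : 74.8 : 18.7.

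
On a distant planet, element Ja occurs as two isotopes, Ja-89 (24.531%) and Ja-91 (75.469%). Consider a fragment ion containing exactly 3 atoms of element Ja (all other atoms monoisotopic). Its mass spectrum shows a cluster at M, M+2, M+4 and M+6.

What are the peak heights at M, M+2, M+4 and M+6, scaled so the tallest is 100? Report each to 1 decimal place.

3.4 : 31.7 : 97.5 : 100.0

Each Ja atom is independently Ja-89 (p = 0.24531) or Ja-91 (q = 0.75469); the cluster is the binomial expansion (p + q)^3.
P(M) = 0.24531^3 = 0.014762
P(M+2) = 3 × 0.24531^2 × 0.75469^1 = 0.136245
P(M+4) = 3 × 0.24531^1 × 0.75469^2 = 0.419154
P(M+6) = 0.75469^3 = 0.429839
The M+6 peak is largest (0.429839); scaling to 100 gives 3.4 : 31.7 : 97.5 : 100.0.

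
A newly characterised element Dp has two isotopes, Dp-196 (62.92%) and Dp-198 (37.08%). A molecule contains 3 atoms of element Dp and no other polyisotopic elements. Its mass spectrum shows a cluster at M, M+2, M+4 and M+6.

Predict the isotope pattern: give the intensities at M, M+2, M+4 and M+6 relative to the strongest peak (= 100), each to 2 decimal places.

56.56 : 100.00 : 58.93 : 11.58

The 3 Dp atoms are independent, so intensities follow the terms of (0.6292 + 0.3708)^3.
P(M) = 0.6292^3 = 0.249096
P(M+2) = 3 × 0.6292^2 × 0.3708^1 = 0.440391
P(M+4) = 3 × 0.6292^1 × 0.3708^2 = 0.259531
P(M+6) = 0.3708^3 = 0.050982
The M+2 peak is largest (0.440391); scaling to 100 gives 56.56 : 100.00 : 58.93 : 11.58.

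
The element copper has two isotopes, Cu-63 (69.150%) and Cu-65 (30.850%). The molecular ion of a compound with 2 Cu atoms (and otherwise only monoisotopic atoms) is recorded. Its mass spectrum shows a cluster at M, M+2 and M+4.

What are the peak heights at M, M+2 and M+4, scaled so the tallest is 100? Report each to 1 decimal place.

The 2 Cu atoms are independent, so intensities follow the terms of (0.69150 + 0.30850)^2.
P(M) = 0.69150^2 = 0.478172
P(M+2) = 2 × 0.69150^1 × 0.30850^1 = 0.426656
P(M+4) = 0.30850^2 = 0.095172
The M peak is largest (0.478172); scaling to 100 gives 100.0 : 89.2 : 19.9.

100.0 : 89.2 : 19.9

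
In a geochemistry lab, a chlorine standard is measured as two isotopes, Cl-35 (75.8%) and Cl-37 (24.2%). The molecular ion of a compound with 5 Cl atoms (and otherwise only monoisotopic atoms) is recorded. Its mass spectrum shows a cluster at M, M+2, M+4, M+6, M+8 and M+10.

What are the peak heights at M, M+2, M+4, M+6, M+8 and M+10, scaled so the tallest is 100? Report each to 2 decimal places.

62.64 : 100.00 : 63.85 : 20.39 : 3.25 : 0.21

Expanding (0.758 + 0.242)^5:
P(M) = 0.758^5 = 0.250234
P(M+2) = 5 × 0.758^4 × 0.242^1 = 0.399450
P(M+4) = 10 × 0.758^3 × 0.242^2 = 0.255058
P(M+6) = 10 × 0.758^2 × 0.242^3 = 0.081430
P(M+8) = 5 × 0.758^1 × 0.242^4 = 0.012999
P(M+10) = 0.242^5 = 0.000830
The M+2 peak is largest (0.399450); scaling to 100 gives 62.64 : 100.00 : 63.85 : 20.39 : 3.25 : 0.21.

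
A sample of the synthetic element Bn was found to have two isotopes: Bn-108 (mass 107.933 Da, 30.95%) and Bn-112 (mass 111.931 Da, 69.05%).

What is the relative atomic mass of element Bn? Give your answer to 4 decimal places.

110.6936 Da

Weight each isotope mass by its fractional abundance: 0.3095 × 107.933 + 0.6905 × 111.931
= 33.40526 + 77.28836 = 110.69362 Da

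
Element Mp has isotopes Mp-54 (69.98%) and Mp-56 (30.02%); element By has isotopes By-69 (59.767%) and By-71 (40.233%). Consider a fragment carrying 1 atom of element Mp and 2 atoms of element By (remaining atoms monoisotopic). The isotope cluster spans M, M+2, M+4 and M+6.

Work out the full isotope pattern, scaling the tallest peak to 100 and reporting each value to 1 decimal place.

Element Mp pattern (n=1): 0.6998 : 0.3002
Element By pattern (n=2): 0.35720943 : 0.48092114 : 0.16186943
Convolve the two distributions (both contribute in 2-u steps):
  M: 0.6998×0.35720943 = 0.249975
  M+2: 0.6998×0.48092114 + 0.3002×0.35720943 = 0.443783
  M+4: 0.6998×0.16186943 + 0.3002×0.48092114 = 0.257649
  M+6: 0.3002×0.16186943 = 0.048593
Scale to base peak (0.443783) = 100: 56.3 : 100.0 : 58.1 : 10.9

56.3 : 100.0 : 58.1 : 10.9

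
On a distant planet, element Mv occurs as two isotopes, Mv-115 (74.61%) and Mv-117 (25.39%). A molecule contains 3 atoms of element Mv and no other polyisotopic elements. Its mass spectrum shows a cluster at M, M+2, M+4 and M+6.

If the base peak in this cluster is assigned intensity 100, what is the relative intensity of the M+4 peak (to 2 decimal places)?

Binomial terms of (0.7461 + 0.2539)^3: M 0.4153, M+2 0.4240, M+4 0.1443, M+6 0.0164 → M+2 is the base peak.
P(M+2) = C(3,1) × 0.7461^2 × 0.2539^1 = 3 × 0.55666521 × 0.2539 = 0.424012 (base)
P(M+4) = C(3,2) × 0.7461^1 × 0.2539^2 = 3 × 0.7461 × 0.06446521 = 0.144292
Relative intensity = 0.144292 / 0.424012 × 100 = 34.03

34.03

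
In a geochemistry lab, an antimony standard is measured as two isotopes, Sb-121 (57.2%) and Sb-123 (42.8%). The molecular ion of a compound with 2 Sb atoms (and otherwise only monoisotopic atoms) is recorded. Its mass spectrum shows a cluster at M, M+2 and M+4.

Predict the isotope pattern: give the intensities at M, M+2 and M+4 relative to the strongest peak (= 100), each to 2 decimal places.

The 2 Sb atoms are independent, so intensities follow the terms of (0.572 + 0.428)^2.
P(M) = 0.572^2 = 0.327184
P(M+2) = 2 × 0.572^1 × 0.428^1 = 0.489632
P(M+4) = 0.428^2 = 0.183184
The M+2 peak is largest (0.489632); scaling to 100 gives 66.82 : 100.00 : 37.41.

66.82 : 100.00 : 37.41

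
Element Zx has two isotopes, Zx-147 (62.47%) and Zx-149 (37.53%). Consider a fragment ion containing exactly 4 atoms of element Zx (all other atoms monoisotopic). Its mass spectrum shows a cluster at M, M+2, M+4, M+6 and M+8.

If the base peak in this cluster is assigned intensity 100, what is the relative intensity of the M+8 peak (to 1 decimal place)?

Binomial terms of (0.6247 + 0.3753)^4: M 0.1523, M+2 0.3660, M+4 0.3298, M+6 0.1321, M+8 0.0198 → M+2 is the base peak.
P(M+2) = C(4,1) × 0.6247^3 × 0.3753^1 = 4 × 0.24378923 × 0.3753 = 0.365976 (base)
P(M+8) = C(4,4) × 0.6247^0 × 0.3753^4 = 1 × 1.0000 × 0.01983875 = 0.019839
Relative intensity = 0.019839 / 0.365976 × 100 = 5.4

5.4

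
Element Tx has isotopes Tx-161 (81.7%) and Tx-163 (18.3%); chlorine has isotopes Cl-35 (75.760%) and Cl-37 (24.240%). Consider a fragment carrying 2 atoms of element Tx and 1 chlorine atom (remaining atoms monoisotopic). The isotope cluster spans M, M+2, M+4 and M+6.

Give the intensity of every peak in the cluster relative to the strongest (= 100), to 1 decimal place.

Element Tx pattern (n=2): 0.667489 : 0.299022 : 0.033489
Chlorine pattern (n=1): 0.7576 : 0.2424
Convolve the two distributions (both contribute in 2-u steps):
  M: 0.667489×0.7576 = 0.505690
  M+2: 0.667489×0.2424 + 0.299022×0.7576 = 0.388338
  M+4: 0.299022×0.2424 + 0.033489×0.7576 = 0.097854
  M+6: 0.033489×0.2424 = 0.008118
Scale to base peak (0.505690) = 100: 100.0 : 76.8 : 19.4 : 1.6

100.0 : 76.8 : 19.4 : 1.6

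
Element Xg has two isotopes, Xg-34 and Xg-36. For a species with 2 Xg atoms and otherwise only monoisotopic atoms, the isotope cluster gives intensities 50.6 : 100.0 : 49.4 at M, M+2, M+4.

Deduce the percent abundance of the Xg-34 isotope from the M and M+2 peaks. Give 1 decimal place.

If p is the fraction of Xg that is Xg-34, then I(M+2)/I(M) = [C(2,1)·p^1·(1−p)] / p^2 = 2·(1−p)/p = 100.0/50.6 = 1.9763
(1−p)/p = 1.9763/2 = 0.9881  ⇒  p = 1/(1 + 0.9881) = 0.5030
Xg-34: 50.3%, Xg-36: 49.7%.

50.3%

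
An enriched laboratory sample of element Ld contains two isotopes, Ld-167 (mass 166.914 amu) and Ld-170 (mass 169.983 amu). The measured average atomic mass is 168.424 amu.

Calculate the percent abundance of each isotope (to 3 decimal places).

Ld-167: 50.798%, Ld-170: 49.202%

Writing the weighted mean with unknown fraction x of Ld-167:
166.914·x + 169.983·(1 − x) = 168.424
(166.914 − 169.983)·x = 168.424 − 169.983
x = -1.559 / -3.069 = 0.50798 → 50.798% Ld-167, 49.202% Ld-170.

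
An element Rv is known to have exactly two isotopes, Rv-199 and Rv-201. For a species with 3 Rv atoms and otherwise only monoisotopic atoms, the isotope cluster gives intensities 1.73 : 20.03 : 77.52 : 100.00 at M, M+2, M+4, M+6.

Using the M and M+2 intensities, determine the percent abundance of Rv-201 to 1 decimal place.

79.4%

Let p = fractional abundance of Rv-199. I(M+2)/I(M) = [C(3,1)·p^2·(1−p)] / p^3 = 3·(1−p)/p = 20.03/1.73 = 11.5780
(1−p)/p = 11.5780/3 = 3.8593  ⇒  p = 1/(1 + 3.8593) = 0.2058
Rv-199: 20.6%, Rv-201: 79.4%.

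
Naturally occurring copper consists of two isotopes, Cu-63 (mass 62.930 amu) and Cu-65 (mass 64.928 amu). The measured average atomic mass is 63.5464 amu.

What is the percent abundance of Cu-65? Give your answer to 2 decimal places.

With x = fraction of Cu-63 (so Cu-65 is 1 − x):
62.930·x + 64.928·(1 − x) = 63.5464
(62.930 − 64.928)·x = 63.5464 − 64.928
x = -1.3816 / -1.998 = 0.69149 → 69.15% Cu-63, 30.85% Cu-65.

30.85%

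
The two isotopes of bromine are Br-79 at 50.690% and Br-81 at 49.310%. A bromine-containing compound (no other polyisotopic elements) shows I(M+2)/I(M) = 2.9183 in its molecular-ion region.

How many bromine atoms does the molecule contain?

3

The M+2/M ratio from n Br atoms is n · q/p = n · 0.49310/0.50690.
n = 2.9183 × 0.50690/0.49310 = 3.00 ≈ 3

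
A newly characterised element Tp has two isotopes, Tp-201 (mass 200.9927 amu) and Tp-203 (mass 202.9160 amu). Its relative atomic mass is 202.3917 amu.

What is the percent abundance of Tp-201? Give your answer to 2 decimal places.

27.26%

Writing the weighted mean with unknown fraction x of Tp-201:
200.9927·x + 202.9160·(1 − x) = 202.3917
(200.9927 − 202.9160)·x = 202.3917 − 202.9160
x = -0.5243 / -1.9233 = 0.27260 → 27.26% Tp-201, 72.74% Tp-203.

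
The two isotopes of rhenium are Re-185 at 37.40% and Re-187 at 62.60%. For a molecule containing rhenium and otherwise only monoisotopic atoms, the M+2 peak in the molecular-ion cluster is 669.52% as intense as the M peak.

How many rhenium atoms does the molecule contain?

The M+2/M ratio from n Re atoms is n · q/p = n · 0.6260/0.3740.
n = 6.6952 × 0.3740/0.6260 = 4.00 ≈ 4

4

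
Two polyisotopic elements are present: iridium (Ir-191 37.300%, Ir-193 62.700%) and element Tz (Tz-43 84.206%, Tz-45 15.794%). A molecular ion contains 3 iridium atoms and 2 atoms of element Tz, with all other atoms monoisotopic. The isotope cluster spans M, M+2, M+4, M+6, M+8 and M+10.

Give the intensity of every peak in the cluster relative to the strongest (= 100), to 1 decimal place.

Iridium pattern (n=3): 0.05189512 : 0.26170165 : 0.43991135 : 0.24649188
Element Tz pattern (n=2): 0.70906504 : 0.26598991 : 0.02494504
Convolve the two distributions (both contribute in 2-u steps):
  M: 0.05189512×0.70906504 = 0.036797
  M+2: 0.05189512×0.26598991 + 0.26170165×0.70906504 = 0.199367
  M+4: 0.05189512×0.02494504 + 0.26170165×0.26598991 + 0.43991135×0.70906504 = 0.382830
  M+6: 0.26170165×0.02494504 + 0.43991135×0.26598991 + 0.24649188×0.70906504 = 0.298319
  M+8: 0.43991135×0.02494504 + 0.24649188×0.26598991 = 0.076538
  M+10: 0.24649188×0.02494504 = 0.006149
Scale to base peak (0.382830) = 100: 9.6 : 52.1 : 100.0 : 77.9 : 20.0 : 1.6

9.6 : 52.1 : 100.0 : 77.9 : 20.0 : 1.6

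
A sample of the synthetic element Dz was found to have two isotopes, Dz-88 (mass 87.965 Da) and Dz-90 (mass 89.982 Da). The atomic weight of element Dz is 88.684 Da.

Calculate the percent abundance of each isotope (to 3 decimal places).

Let x be the fractional abundance of Dz-88; then Dz-90 has abundance 1 − x.
87.965·x + 89.982·(1 − x) = 88.684
(87.965 − 89.982)·x = 88.684 − 89.982
x = -1.298 / -2.017 = 0.64353 → 64.353% Dz-88, 35.647% Dz-90.

Dz-88: 64.353%, Dz-90: 35.647%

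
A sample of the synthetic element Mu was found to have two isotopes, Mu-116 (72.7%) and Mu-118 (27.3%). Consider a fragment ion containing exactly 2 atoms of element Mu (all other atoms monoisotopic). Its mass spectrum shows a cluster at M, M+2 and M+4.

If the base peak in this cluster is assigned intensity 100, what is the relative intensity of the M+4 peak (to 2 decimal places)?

Term probabilities: M 0.5285, M+2 0.3969, M+4 0.0745. Base peak = M.
P(M) = C(2,0) × 0.727^2 × 0.273^0 = 1 × 0.528529 × 1.0000 = 0.528529 (base)
P(M+4) = C(2,2) × 0.727^0 × 0.273^2 = 1 × 1.0000 × 0.074529 = 0.074529
Relative intensity = 0.074529 / 0.528529 × 100 = 14.10

14.10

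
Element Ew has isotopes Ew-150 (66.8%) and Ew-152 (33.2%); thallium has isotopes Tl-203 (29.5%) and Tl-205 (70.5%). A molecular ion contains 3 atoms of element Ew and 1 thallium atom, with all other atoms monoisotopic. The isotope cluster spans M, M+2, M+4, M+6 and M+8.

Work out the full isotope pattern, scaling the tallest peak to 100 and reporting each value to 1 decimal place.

Element Ew pattern (n=3): 0.29807763 : 0.4444391 : 0.2208889 : 0.03659437
Thallium pattern (n=1): 0.2950 : 0.7050
Convolve the two distributions (both contribute in 2-u steps):
  M: 0.29807763×0.2950 = 0.087933
  M+2: 0.29807763×0.7050 + 0.4444391×0.2950 = 0.341254
  M+4: 0.4444391×0.7050 + 0.2208889×0.2950 = 0.378492
  M+6: 0.2208889×0.7050 + 0.03659437×0.2950 = 0.166522
  M+8: 0.03659437×0.7050 = 0.025799
Scale to base peak (0.378492) = 100: 23.2 : 90.2 : 100.0 : 44.0 : 6.8

23.2 : 90.2 : 100.0 : 44.0 : 6.8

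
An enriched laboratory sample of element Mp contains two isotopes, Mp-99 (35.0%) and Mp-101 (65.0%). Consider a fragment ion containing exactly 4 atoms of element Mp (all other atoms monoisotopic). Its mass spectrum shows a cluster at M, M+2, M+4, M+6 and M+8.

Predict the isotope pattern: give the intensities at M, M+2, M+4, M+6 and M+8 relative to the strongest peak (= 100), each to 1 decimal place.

3.9 : 29.0 : 80.8 : 100.0 : 46.4

Expanding (0.350 + 0.650)^4:
P(M) = 0.350^4 = 0.015006
P(M+2) = 4 × 0.350^3 × 0.650^1 = 0.111475
P(M+4) = 6 × 0.350^2 × 0.650^2 = 0.310537
P(M+6) = 4 × 0.350^1 × 0.650^3 = 0.384475
P(M+8) = 0.650^4 = 0.178506
The M+6 peak is largest (0.384475); scaling to 100 gives 3.9 : 29.0 : 80.8 : 100.0 : 46.4.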